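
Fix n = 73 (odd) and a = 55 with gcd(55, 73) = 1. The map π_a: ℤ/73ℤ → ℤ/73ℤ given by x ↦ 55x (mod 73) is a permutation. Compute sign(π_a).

+1

Orbit of 4 under x↦55x: [4, 1, 55, 32, 8, 2, 37]… (length divides ord_73(55)).
Decompose π into cycles: lengths [9, 9, 9, 9, 9, 9, 9, 9, 1] (9 cycles, including the fixed point 0).
With 9 cycles on 73 points, sign = (−1)^{73−9} = +1.
Check: (55/73) = +1 by Zolotarev.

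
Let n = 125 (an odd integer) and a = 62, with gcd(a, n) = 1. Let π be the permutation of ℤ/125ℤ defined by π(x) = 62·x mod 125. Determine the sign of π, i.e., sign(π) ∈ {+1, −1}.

-1

Start at x=27: 27 → 49 → 38 → 106 → 72 → 89 → 18 → … (one orbit).
Cycle type of π: 100 + 20 + 4 + 1; total 4 cycles.
With 4 cycles on 125 points, sign = (−1)^{125−4} = -1.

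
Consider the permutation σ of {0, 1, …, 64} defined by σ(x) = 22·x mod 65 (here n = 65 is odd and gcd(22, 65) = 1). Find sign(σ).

-1

Trace 1: π^k(1) = [1, 22, 29, 53, 61, 42, 14] for k=0..6.
π_22 has 10 disjoint cycles with lengths [12, 12, 12, 12, 4, 3, 3, 3, 3, 1] on {0,…,64}.
sign(π) = (−1)^{n − #cycles} = (−1)^{65−10} = (−1)^55 = -1.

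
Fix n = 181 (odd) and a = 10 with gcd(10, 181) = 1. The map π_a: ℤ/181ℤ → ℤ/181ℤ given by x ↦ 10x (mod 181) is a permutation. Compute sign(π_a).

-1

Orbit of 150 under x↦10x: [150, 52, 158, 132, 53, 168, 51]… (length divides ord_181(10)).
π_10 has 2 disjoint cycles with lengths [180, 1] on {0,…,180}.
With 2 cycles on 181 points, sign = (−1)^{181−2} = -1.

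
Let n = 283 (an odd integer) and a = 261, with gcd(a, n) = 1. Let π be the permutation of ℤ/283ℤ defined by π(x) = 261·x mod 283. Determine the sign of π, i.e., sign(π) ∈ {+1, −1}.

+1

Trace 225: π^k(225) = [225, 144, 228, 78, 265, 113, 61] for k=0..6.
Cycle type of π: 141×2 + 1; total 3 cycles.
283 − 3 = 280 transpositions; sign(π) = (−1)^280 = +1.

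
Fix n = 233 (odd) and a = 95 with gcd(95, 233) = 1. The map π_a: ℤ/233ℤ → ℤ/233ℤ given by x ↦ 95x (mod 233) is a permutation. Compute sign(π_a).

-1

Trace 55: π^k(55) = [55, 99, 85, 153, 89, 67, 74] for k=0..6.
The orbit structure of x ↦ 95x mod 233: 2 orbits of sizes [232, 1].
With 2 cycles on 233 points, sign = (−1)^{233−2} = -1.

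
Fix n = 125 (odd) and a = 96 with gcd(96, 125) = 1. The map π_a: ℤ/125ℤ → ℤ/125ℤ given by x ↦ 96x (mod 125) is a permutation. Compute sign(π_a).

Orbit of 11 under x↦96x: [11, 56, 1, 96, 91, 111, 31]… (length divides ord_125(96)).
Decompose π into cycles: lengths [25, 25, 25, 25, 5, 5, 5, 5, 1, 1, 1, 1, 1] (13 cycles, including the fixed point 0).
With 13 cycles on 125 points, sign = (−1)^{125−13} = +1.

+1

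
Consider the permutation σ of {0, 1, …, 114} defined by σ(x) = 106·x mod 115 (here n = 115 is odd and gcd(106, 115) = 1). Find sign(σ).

Start at x=6: 6 → 61 → 26 → 111 → 36 → 21 → 41 → … (one orbit).
Cycle lengths of π_106 on ℤ/115ℤ: [22, 22, 22, 22, 22, 1, 1, 1, 1, 1]; 10 cycles in total.
10 cycles on 115: each ℓ→(−1)^(ℓ−1), product (−1)^105 = -1.
The Jacobi symbol (106|115) = -1 (Zolotarev) agrees.

-1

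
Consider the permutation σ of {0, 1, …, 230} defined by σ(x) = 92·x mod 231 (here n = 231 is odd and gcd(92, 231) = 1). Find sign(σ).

Start at x=113: 113 → 1 → 92 → 148 → 218 → 190 → 155 → … (one orbit).
42 cycles of lengths [10, 10, 10, 10, 10, 10, 10, 10, 10, 10, 10, 10, 10, 10, 5, 5, 5, 5, 5, 5, 5, 5, 5, 5, 5, 5, 5, 5, 2, 2, 2, 2, 2, 2, 2, 1, 1, 1, 1, 1, 1, 1].
sign(π) = (−1)^{n − #cycles} = (−1)^{231−42} = (−1)^189 = -1.

-1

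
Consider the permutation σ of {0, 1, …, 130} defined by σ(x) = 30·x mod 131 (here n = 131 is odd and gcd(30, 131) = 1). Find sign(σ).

-1

Trace 46: π^k(46) = [46, 70, 4, 120, 63, 56, 108] for k=0..6.
2 cycles of lengths [130, 1].
sign(π) = (−1)^{n − #cycles} = (−1)^{131−2} = (−1)^129 = -1.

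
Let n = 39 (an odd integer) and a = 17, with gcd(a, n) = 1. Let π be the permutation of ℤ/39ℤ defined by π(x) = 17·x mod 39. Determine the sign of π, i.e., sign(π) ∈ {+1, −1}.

Trace 38: π^k(38) = [38, 22, 23, 1, 17, 16] for k=0..5.
π_17 has 8 disjoint cycles with lengths [6, 6, 6, 6, 6, 6, 2, 1] on {0,…,38}.
sign(π) = (−1)^{n − #cycles} = (−1)^{39−8} = (−1)^31 = -1.
Via Zolotarev, sign(π_{17}) = (17|39) = -1.

-1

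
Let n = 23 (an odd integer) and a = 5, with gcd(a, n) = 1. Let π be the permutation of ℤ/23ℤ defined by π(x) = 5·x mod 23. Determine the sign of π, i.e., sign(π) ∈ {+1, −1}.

Start at x=9: 9 → 22 → 18 → 21 → 13 → 19 → 3 → … (one orbit).
Cycle lengths of π_5 on ℤ/23ℤ: [22, 1]; 2 cycles in total.
n − c = 23 − 2 = 21; sign = (−1)^21 = -1.
Via Zolotarev, sign(π_{5}) = (5|23) = -1.

-1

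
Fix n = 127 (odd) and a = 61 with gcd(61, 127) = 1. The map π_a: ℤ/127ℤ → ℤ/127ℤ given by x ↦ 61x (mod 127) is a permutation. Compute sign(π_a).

+1

Trace 19: π^k(19) = [19, 16, 87, 100, 4, 117, 25] for k=0..6.
The orbit structure of x ↦ 61x mod 127: 7 orbits of sizes [21, 21, 21, 21, 21, 21, 1].
With 7 cycles on 127 points, sign = (−1)^{127−7} = +1.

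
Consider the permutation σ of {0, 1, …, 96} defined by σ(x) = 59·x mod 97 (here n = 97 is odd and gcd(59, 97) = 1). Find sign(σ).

Start at x=52: 52 → 61 → 10 → 8 → 84 → 9 → 46 → … (one orbit).
Decompose π into cycles: lengths [96, 1] (2 cycles, including the fixed point 0).
Σ(ℓ_i−1) = 97−2 = 95; sign = (−1)^95 = -1.

-1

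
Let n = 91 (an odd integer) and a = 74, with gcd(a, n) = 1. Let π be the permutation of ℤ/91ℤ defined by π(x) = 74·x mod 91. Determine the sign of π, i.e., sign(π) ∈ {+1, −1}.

+1

Trace 1: π^k(1) = [1, 74, 16] for k=0..2.
π_74 has 31 disjoint cycles with lengths [3, 3, 3, 3, 3, 3, 3, 3, 3, 3, 3, 3, 3, 3, 3, 3, 3, 3, 3, 3, 3, 3, 3, 3, 3, 3, 3, 3, 3, 3, 1] on {0,…,90}.
91 − 31 = 60 transpositions; sign(π) = (−1)^60 = +1.
Check: (74/91) = +1 by Zolotarev.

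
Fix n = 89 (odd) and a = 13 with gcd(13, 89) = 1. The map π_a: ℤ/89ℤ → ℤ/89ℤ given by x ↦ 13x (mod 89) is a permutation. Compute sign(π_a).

Trace 35: π^k(35) = [35, 10, 41, 88, 76, 9, 28] for k=0..6.
Cycle lengths of π_13 on ℤ/89ℤ: [88, 1]; 2 cycles in total.
With 2 cycles on 89 points, sign = (−1)^{89−2} = -1.
Via Zolotarev, sign(π_{13}) = (13|89) = -1.

-1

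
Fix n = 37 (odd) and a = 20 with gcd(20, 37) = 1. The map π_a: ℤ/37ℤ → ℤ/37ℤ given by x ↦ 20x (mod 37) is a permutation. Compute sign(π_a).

Trace 20: π^k(20) = [20, 30, 8, 12, 18, 27, 22] for k=0..6.
The orbit structure of x ↦ 20x mod 37: 2 orbits of sizes [36, 1].
37 − 2 = 35 transpositions; sign(π) = (−1)^35 = -1.
Check: (20/37) = -1 by Zolotarev.

-1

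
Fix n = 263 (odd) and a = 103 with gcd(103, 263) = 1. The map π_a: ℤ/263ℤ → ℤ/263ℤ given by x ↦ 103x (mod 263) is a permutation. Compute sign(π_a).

Orbit of 104 under x↦103x: [104, 192, 51, 256, 68, 166, 3]… (length divides ord_263(103)).
π_103 has 3 disjoint cycles with lengths [131, 131, 1] on {0,…,262}.
With 3 cycles on 263 points, sign = (−1)^{263−3} = +1.

+1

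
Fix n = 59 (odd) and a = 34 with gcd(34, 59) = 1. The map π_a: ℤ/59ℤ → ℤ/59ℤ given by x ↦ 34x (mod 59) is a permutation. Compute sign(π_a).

Start at x=52: 52 → 57 → 50 → 48 → 39 → 28 → 8 → … (one orbit).
The orbit structure of x ↦ 34x mod 59: 2 orbits of sizes [58, 1].
n − c = 59 − 2 = 57; sign = (−1)^57 = -1.
(34|59)_J = -1 (Zolotarev's lemma cross-check).

-1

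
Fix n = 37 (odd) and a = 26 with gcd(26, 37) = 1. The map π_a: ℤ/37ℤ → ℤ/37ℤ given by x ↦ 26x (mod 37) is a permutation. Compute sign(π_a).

Start at x=26: 26 → 10 → 1 → 26 (one orbit).
Cycle type of π: 3×12 + 1; total 13 cycles.
sign(π) = (−1)^{n − #cycles} = (−1)^{37−13} = (−1)^24 = +1.
Zolotarev: (26|37) = +1, matching the cycle-count sign.

+1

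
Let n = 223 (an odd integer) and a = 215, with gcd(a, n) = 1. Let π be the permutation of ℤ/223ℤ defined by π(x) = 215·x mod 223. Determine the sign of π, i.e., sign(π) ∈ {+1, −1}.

-1

Orbit of 197 under x↦215x: [197, 208, 120, 155, 98, 108, 28]… (length divides ord_223(215)).
Cycle type of π: 74×3 + 1; total 4 cycles.
4 cycles on 223: each ℓ→(−1)^(ℓ−1), product (−1)^219 = -1.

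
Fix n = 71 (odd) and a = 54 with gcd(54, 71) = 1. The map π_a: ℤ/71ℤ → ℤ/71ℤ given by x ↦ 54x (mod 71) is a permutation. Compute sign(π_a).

Orbit of 57 under x↦54x: [57, 25, 1, 54, 5]… (length divides ord_71(54)).
Cycle lengths of π_54 on ℤ/71ℤ: [5, 5, 5, 5, 5, 5, 5, 5, 5, 5, 5, 5, 5, 5, 1]; 15 cycles in total.
71 − 15 = 56 transpositions; sign(π) = (−1)^56 = +1.
(54|71)_J = +1 (Zolotarev's lemma cross-check).

+1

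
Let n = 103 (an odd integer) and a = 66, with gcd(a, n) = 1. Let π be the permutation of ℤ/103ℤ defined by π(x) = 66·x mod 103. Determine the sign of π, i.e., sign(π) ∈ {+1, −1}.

Trace 93: π^k(93) = [93, 61, 9, 79, 64, 1, 66] for k=0..6.
Decompose π into cycles: lengths [17, 17, 17, 17, 17, 17, 1] (7 cycles, including the fixed point 0).
With 7 cycles on 103 points, sign = (−1)^{103−7} = +1.
Via Zolotarev, sign(π_{66}) = (66|103) = +1.

+1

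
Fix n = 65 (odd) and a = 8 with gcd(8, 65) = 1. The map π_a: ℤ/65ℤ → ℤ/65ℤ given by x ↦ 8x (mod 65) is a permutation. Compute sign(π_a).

+1

Start at x=1: 1 → 8 → 64 → 57 → 1 (one orbit).
Cycle lengths of π_8 on ℤ/65ℤ: [4, 4, 4, 4, 4, 4, 4, 4, 4, 4, 4, 4, 4, 4, 4, 4, 1]; 17 cycles in total.
sign(π) = (−1)^{n − #cycles} = (−1)^{65−17} = (−1)^48 = +1.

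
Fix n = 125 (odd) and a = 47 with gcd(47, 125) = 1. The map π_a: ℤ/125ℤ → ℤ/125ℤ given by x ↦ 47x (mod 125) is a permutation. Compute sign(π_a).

-1

Orbit of 116 under x↦47x: [116, 77, 119, 93, 121, 62, 39]… (length divides ord_125(47)).
Cycle type of π: 100 + 20 + 4 + 1; total 4 cycles.
4 cycles on 125: each ℓ→(−1)^(ℓ−1), product (−1)^121 = -1.
Check: (47/125) = -1 by Zolotarev.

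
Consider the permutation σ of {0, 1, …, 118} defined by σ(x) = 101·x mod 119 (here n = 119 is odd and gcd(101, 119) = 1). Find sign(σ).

Orbit of 1 under x↦101x: [1, 101, 86, 118, 18, 33]… (length divides ord_119(101)).
π_101 has 26 disjoint cycles with lengths [6, 6, 6, 6, 6, 6, 6, 6, 6, 6, 6, 6, 6, 6, 6, 6, 6, 2, 2, 2, 2, 2, 2, 2, 2, 1] on {0,…,118}.
With 26 cycles on 119 points, sign = (−1)^{119−26} = -1.
Check: (101/119) = -1 by Zolotarev.

-1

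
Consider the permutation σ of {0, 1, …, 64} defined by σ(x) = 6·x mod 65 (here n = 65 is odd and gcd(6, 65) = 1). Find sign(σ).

-1

Start at x=21: 21 → 61 → 41 → 51 → 46 → 16 → 31 → … (one orbit).
The orbit structure of x ↦ 6x mod 65: 10 orbits of sizes [12, 12, 12, 12, 12, 1, 1, 1, 1, 1].
10 cycles on 65: each ℓ→(−1)^(ℓ−1), product (−1)^55 = -1.
Check: (6/65) = -1 by Zolotarev.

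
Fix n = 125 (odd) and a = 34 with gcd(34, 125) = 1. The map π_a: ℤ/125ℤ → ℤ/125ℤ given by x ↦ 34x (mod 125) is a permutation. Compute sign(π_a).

Trace 41: π^k(41) = [41, 19, 21, 89, 26, 9, 56] for k=0..6.
Cycle lengths of π_34 on ℤ/125ℤ: [50, 50, 10, 10, 2, 2, 1]; 7 cycles in total.
7 cycles on 125: each ℓ→(−1)^(ℓ−1), product (−1)^118 = +1.

+1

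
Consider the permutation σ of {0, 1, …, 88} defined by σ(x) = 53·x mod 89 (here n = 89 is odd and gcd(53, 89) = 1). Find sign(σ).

Trace 10: π^k(10) = [10, 85, 55, 67, 80, 57, 84] for k=0..6.
Cycle type of π: 44×2 + 1; total 3 cycles.
89 − 3 = 86 transpositions; sign(π) = (−1)^86 = +1.

+1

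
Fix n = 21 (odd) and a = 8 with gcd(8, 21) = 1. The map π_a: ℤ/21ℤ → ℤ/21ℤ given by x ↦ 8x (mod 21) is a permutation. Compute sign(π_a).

-1

Start at x=1: 1 → 8 → 1 (one orbit).
π_8 has 14 disjoint cycles with lengths [2, 2, 2, 2, 2, 2, 2, 1, 1, 1, 1, 1, 1, 1] on {0,…,20}.
Σ(ℓ_i−1) = 21−14 = 7; sign = (−1)^7 = -1.
Zolotarev: (8|21) = -1, matching the cycle-count sign.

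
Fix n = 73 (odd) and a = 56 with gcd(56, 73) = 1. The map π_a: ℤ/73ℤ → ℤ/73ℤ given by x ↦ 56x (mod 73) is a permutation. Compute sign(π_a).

-1

Start at x=66: 66 → 46 → 21 → 8 → 10 → 49 → 43 → … (one orbit).
Decompose π into cycles: lengths [24, 24, 24, 1] (4 cycles, including the fixed point 0).
4 cycles on 73: each ℓ→(−1)^(ℓ−1), product (−1)^69 = -1.
Via Zolotarev, sign(π_{56}) = (56|73) = -1.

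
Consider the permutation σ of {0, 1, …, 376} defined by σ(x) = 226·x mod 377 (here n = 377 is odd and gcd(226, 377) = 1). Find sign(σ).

Start at x=112: 112 → 53 → 291 → 168 → 268 → 248 → 252 → … (one orbit).
Decompose π into cycles: lengths [28, 28, 28, 28, 28, 28, 28, 28, 28, 28, 28, 28, 7, 7, 7, 7, 4, 4, 4, 1] (20 cycles, including the fixed point 0).
sign(π) = (−1)^{n − #cycles} = (−1)^{377−20} = (−1)^357 = -1.
(226|377)_J = -1 (Zolotarev's lemma cross-check).

-1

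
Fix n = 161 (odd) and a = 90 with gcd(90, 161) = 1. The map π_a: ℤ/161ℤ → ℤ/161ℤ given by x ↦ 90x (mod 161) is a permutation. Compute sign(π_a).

Trace 8: π^k(8) = [8, 76, 78, 97, 36, 20, 29] for k=0..6.
11 cycles of lengths [22, 22, 22, 22, 22, 22, 22, 2, 2, 2, 1].
sign(π) = (−1)^{n − #cycles} = (−1)^{161−11} = (−1)^150 = +1.

+1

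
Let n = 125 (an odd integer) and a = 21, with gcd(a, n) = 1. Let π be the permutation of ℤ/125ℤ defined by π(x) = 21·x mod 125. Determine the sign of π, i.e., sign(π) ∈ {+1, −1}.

Trace 116: π^k(116) = [116, 61, 31, 26, 46, 91, 36] for k=0..6.
Cycle lengths of π_21 on ℤ/125ℤ: [25, 25, 25, 25, 5, 5, 5, 5, 1, 1, 1, 1, 1]; 13 cycles in total.
125 − 13 = 112 transpositions; sign(π) = (−1)^112 = +1.

+1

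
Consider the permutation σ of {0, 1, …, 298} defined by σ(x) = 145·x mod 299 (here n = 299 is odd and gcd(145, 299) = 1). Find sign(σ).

Orbit of 101 under x↦145x: [101, 293, 27, 28, 173, 268, 289]… (length divides ord_299(145)).
Decompose π into cycles: lengths [132, 132, 22, 12, 1] (5 cycles, including the fixed point 0).
5 cycles on 299: each ℓ→(−1)^(ℓ−1), product (−1)^294 = +1.
(145|299)_J = +1 (Zolotarev's lemma cross-check).

+1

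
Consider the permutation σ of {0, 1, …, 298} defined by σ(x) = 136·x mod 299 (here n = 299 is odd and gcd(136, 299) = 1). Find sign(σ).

Trace 122: π^k(122) = [122, 147, 258, 105, 227, 75, 34] for k=0..6.
5 cycles of lengths [132, 132, 22, 12, 1].
With 5 cycles on 299 points, sign = (−1)^{299−5} = +1.
Zolotarev: (136|299) = +1, matching the cycle-count sign.

+1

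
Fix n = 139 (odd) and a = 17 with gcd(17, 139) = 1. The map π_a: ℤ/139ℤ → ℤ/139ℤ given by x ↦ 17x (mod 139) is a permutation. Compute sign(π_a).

-1

Start at x=81: 81 → 126 → 57 → 135 → 71 → 95 → 86 → … (one orbit).
The orbit structure of x ↦ 17x mod 139: 2 orbits of sizes [138, 1].
sign(π) = (−1)^{n − #cycles} = (−1)^{139−2} = (−1)^137 = -1.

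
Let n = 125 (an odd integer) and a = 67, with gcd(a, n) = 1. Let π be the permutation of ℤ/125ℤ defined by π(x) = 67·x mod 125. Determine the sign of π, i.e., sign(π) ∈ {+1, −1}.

Trace 27: π^k(27) = [27, 59, 78, 101, 17, 14, 63] for k=0..6.
Decompose π into cycles: lengths [100, 20, 4, 1] (4 cycles, including the fixed point 0).
125 − 4 = 121 transpositions; sign(π) = (−1)^121 = -1.
Zolotarev: (67|125) = -1, matching the cycle-count sign.

-1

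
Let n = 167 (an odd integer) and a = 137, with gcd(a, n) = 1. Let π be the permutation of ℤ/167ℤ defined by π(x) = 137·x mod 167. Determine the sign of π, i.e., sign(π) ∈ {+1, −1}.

+1

Trace 152: π^k(152) = [152, 116, 27, 25, 85, 122, 14] for k=0..6.
π_137 has 3 disjoint cycles with lengths [83, 83, 1] on {0,…,166}.
sign(π) = (−1)^{n − #cycles} = (−1)^{167−3} = (−1)^164 = +1.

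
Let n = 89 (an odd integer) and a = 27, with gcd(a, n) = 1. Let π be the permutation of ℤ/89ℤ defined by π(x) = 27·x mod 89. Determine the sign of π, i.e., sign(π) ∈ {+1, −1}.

Start at x=74: 74 → 40 → 12 → 57 → 26 → 79 → 86 → … (one orbit).
Cycle type of π: 88 + 1; total 2 cycles.
sign(π) = (−1)^{n − #cycles} = (−1)^{89−2} = (−1)^87 = -1.

-1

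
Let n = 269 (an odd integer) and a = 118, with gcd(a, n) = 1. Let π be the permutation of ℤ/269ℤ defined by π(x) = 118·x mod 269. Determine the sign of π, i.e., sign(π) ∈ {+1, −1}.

+1

Orbit of 99 under x↦118x: [99, 115, 120, 172, 121, 21, 57]… (length divides ord_269(118)).
Decompose π into cycles: lengths [67, 67, 67, 67, 1] (5 cycles, including the fixed point 0).
sign(π) = (−1)^{n − #cycles} = (−1)^{269−5} = (−1)^264 = +1.
Check: (118/269) = +1 by Zolotarev.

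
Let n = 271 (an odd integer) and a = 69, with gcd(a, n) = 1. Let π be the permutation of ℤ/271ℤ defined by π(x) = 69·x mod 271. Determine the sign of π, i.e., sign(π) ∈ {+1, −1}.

Trace 169: π^k(169) = [169, 8, 10, 148, 185, 28, 35] for k=0..6.
Decompose π into cycles: lengths [45, 45, 45, 45, 45, 45, 1] (7 cycles, including the fixed point 0).
7 cycles on 271: each ℓ→(−1)^(ℓ−1), product (−1)^264 = +1.
Check: (69/271) = +1 by Zolotarev.

+1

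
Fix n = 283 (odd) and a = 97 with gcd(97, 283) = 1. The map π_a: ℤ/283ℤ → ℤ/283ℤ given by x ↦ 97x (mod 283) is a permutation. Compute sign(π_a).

Orbit of 96 under x↦97x: [96, 256, 211, 91, 54, 144, 101]… (length divides ord_283(97)).
Cycle type of π: 141×2 + 1; total 3 cycles.
Σ(ℓ_i−1) = 283−3 = 280; sign = (−1)^280 = +1.

+1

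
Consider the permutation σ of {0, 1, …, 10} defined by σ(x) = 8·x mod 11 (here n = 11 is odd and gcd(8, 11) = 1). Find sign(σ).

-1

Trace 8: π^k(8) = [8, 9, 6, 4, 10, 3, 2] for k=0..6.
Decompose π into cycles: lengths [10, 1] (2 cycles, including the fixed point 0).
With 2 cycles on 11 points, sign = (−1)^{11−2} = -1.
(8|11)_J = -1 (Zolotarev's lemma cross-check).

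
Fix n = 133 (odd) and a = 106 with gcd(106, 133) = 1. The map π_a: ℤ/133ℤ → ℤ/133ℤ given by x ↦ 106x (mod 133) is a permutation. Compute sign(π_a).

Orbit of 1 under x↦106x: [1, 106, 64]… (length divides ord_133(106)).
Cycle lengths of π_106 on ℤ/133ℤ: [3, 3, 3, 3, 3, 3, 3, 3, 3, 3, 3, 3, 3, 3, 3, 3, 3, 3, 3, 3, 3, 3, 3, 3, 3, 3, 3, 3, 3, 3, 3, 3, 3, 3, 3, 3, 3, 3, 3, 3, 3, 3, 1, 1, 1, 1, 1, 1, 1]; 49 cycles in total.
133 − 49 = 84 transpositions; sign(π) = (−1)^84 = +1.

+1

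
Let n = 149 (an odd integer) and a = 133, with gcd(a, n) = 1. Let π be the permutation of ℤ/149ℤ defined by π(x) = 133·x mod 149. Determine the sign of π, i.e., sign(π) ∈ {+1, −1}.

Start at x=102: 102 → 7 → 37 → 4 → 85 → 130 → 6 → … (one orbit).
Cycle lengths of π_133 on ℤ/149ℤ: [74, 74, 1]; 3 cycles in total.
Σ(ℓ_i−1) = 149−3 = 146; sign = (−1)^146 = +1.
(133|149)_J = +1 (Zolotarev's lemma cross-check).

+1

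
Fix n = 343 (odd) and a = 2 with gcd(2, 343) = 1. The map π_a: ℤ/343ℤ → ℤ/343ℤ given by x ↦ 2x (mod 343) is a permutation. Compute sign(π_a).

+1

Start at x=337: 337 → 331 → 319 → 295 → 247 → 151 → 302 → … (one orbit).
Decompose π into cycles: lengths [147, 147, 21, 21, 3, 3, 1] (7 cycles, including the fixed point 0).
343 − 7 = 336 transpositions; sign(π) = (−1)^336 = +1.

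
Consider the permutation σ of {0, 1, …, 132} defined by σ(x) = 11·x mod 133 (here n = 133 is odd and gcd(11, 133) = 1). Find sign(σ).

+1

Orbit of 121 under x↦11x: [121, 1, 11]… (length divides ord_133(11)).
Cycle lengths of π_11 on ℤ/133ℤ: [3, 3, 3, 3, 3, 3, 3, 3, 3, 3, 3, 3, 3, 3, 3, 3, 3, 3, 3, 3, 3, 3, 3, 3, 3, 3, 3, 3, 3, 3, 3, 3, 3, 3, 3, 3, 3, 3, 3, 3, 3, 3, 3, 3, 1]; 45 cycles in total.
n − c = 133 − 45 = 88; sign = (−1)^88 = +1.
Check: (11/133) = +1 by Zolotarev.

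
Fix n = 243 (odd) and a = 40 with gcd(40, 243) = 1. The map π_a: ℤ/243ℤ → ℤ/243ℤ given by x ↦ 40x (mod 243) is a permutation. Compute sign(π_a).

Start at x=88: 88 → 118 → 103 → 232 → 46 → 139 → 214 → … (one orbit).
Cycle lengths of π_40 on ℤ/243ℤ: [81, 81, 27, 27, 9, 9, 3, 3, 1, 1, 1]; 11 cycles in total.
n − c = 243 − 11 = 232; sign = (−1)^232 = +1.
The Jacobi symbol (40|243) = +1 (Zolotarev) agrees.

+1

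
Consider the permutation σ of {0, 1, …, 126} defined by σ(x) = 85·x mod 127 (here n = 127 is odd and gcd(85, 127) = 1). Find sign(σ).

Start at x=123: 123 → 41 → 56 → 61 → 105 → 35 → 54 → … (one orbit).
π_85 has 2 disjoint cycles with lengths [126, 1] on {0,…,126}.
2 cycles on 127: each ℓ→(−1)^(ℓ−1), product (−1)^125 = -1.
Zolotarev: (85|127) = -1, matching the cycle-count sign.

-1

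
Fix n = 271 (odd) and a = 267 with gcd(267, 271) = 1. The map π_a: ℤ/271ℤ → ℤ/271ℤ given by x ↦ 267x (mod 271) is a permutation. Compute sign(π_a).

-1

Orbit of 151 under x↦267x: [151, 209, 248, 92, 174, 117, 74]… (length divides ord_271(267)).
Cycle lengths of π_267 on ℤ/271ℤ: [270, 1]; 2 cycles in total.
sign(π) = (−1)^{n − #cycles} = (−1)^{271−2} = (−1)^269 = -1.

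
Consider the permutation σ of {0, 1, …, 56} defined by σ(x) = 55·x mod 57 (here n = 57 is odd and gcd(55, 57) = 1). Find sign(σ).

+1

Orbit of 55 under x↦55x: [55, 4, 49, 16, 25, 7, 43]… (length divides ord_57(55)).
9 cycles of lengths [9, 9, 9, 9, 9, 9, 1, 1, 1].
With 9 cycles on 57 points, sign = (−1)^{57−9} = +1.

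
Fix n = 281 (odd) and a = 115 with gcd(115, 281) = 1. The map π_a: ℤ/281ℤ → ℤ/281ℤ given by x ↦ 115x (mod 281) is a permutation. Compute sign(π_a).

Trace 201: π^k(201) = [201, 73, 246, 190, 213, 48, 181] for k=0..6.
2 cycles of lengths [280, 1].
With 2 cycles on 281 points, sign = (−1)^{281−2} = -1.
Via Zolotarev, sign(π_{115}) = (115|281) = -1.

-1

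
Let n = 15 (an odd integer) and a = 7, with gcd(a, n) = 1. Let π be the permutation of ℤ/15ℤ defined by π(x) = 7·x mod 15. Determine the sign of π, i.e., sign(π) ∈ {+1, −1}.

-1

Trace 13: π^k(13) = [13, 1, 7, 4] for k=0..3.
Decompose π into cycles: lengths [4, 4, 4, 1, 1, 1] (6 cycles, including the fixed point 0).
With 6 cycles on 15 points, sign = (−1)^{15−6} = -1.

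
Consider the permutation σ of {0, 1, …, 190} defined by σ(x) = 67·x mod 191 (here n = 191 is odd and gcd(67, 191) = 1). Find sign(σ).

Trace 8: π^k(8) = [8, 154, 4, 77, 2, 134, 1] for k=0..6.
Decompose π into cycles: lengths [95, 95, 1] (3 cycles, including the fixed point 0).
191 − 3 = 188 transpositions; sign(π) = (−1)^188 = +1.
Check: (67/191) = +1 by Zolotarev.

+1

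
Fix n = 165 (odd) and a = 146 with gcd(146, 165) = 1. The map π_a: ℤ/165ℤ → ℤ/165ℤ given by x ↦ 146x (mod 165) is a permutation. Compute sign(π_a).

Orbit of 86 under x↦146x: [86, 16, 26, 1, 146, 31, 71]… (length divides ord_165(146)).
The orbit structure of x ↦ 146x mod 165: 30 orbits of sizes [10, 10, 10, 10, 10, 10, 10, 10, 10, 10, 5, 5, 5, 5, 5, 5, 5, 5, 5, 5, 2, 2, 2, 2, 2, 1, 1, 1, 1, 1].
165 − 30 = 135 transpositions; sign(π) = (−1)^135 = -1.
Zolotarev: (146|165) = -1, matching the cycle-count sign.

-1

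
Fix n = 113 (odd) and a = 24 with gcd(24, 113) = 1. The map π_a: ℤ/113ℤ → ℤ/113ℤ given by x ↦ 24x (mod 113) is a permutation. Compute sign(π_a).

Trace 79: π^k(79) = [79, 88, 78, 64, 67, 26, 59] for k=0..6.
Decompose π into cycles: lengths [112, 1] (2 cycles, including the fixed point 0).
With 2 cycles on 113 points, sign = (−1)^{113−2} = -1.
(24|113)_J = -1 (Zolotarev's lemma cross-check).

-1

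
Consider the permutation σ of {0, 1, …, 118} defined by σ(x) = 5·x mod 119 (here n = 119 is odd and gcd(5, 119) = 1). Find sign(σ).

Orbit of 27 under x↦5x: [27, 16, 80, 43, 96, 4, 20]… (length divides ord_119(5)).
π_5 has 5 disjoint cycles with lengths [48, 48, 16, 6, 1] on {0,…,118}.
n − c = 119 − 5 = 114; sign = (−1)^114 = +1.
Via Zolotarev, sign(π_{5}) = (5|119) = +1.

+1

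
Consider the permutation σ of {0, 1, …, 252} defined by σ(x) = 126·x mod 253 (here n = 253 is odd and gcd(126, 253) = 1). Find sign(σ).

Trace 212: π^k(212) = [212, 147, 53, 100, 203, 25, 114] for k=0..6.
6 cycles of lengths [110, 110, 22, 5, 5, 1].
6 cycles on 253: each ℓ→(−1)^(ℓ−1), product (−1)^247 = -1.
Zolotarev: (126|253) = -1, matching the cycle-count sign.

-1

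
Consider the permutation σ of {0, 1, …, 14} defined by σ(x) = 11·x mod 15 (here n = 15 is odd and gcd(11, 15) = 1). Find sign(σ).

Orbit of 1 under x↦11x: [1, 11]… (length divides ord_15(11)).
Cycle lengths of π_11 on ℤ/15ℤ: [2, 2, 2, 2, 2, 1, 1, 1, 1, 1]; 10 cycles in total.
With 10 cycles on 15 points, sign = (−1)^{15−10} = -1.

-1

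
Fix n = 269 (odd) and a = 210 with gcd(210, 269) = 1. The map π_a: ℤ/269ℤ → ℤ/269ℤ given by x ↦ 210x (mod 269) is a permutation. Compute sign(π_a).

Start at x=28: 28 → 231 → 90 → 70 → 174 → 225 → 175 → … (one orbit).
Cycle type of π: 268 + 1; total 2 cycles.
2 cycles on 269: each ℓ→(−1)^(ℓ−1), product (−1)^267 = -1.
Check: (210/269) = -1 by Zolotarev.

-1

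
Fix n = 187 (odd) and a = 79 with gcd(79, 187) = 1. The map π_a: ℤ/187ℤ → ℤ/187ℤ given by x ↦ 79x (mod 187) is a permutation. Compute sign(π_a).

Start at x=169: 169 → 74 → 49 → 131 → 64 → 7 → 179 → … (one orbit).
Decompose π into cycles: lengths [80, 80, 16, 10, 1] (5 cycles, including the fixed point 0).
Σ(ℓ_i−1) = 187−5 = 182; sign = (−1)^182 = +1.
The Jacobi symbol (79|187) = +1 (Zolotarev) agrees.

+1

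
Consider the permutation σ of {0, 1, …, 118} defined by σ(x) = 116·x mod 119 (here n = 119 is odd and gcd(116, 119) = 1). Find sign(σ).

-1

Orbit of 106 under x↦116x: [106, 39, 2, 113, 18, 65, 43]… (length divides ord_119(116)).
π_116 has 6 disjoint cycles with lengths [48, 48, 16, 3, 3, 1] on {0,…,118}.
With 6 cycles on 119 points, sign = (−1)^{119−6} = -1.
Zolotarev: (116|119) = -1, matching the cycle-count sign.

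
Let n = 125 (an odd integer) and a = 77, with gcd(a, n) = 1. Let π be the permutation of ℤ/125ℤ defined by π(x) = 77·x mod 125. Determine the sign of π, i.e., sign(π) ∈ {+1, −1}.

Orbit of 102 under x↦77x: [102, 104, 8, 116, 57, 14, 78]… (length divides ord_125(77)).
π_77 has 4 disjoint cycles with lengths [100, 20, 4, 1] on {0,…,124}.
125 − 4 = 121 transpositions; sign(π) = (−1)^121 = -1.
Via Zolotarev, sign(π_{77}) = (77|125) = -1.

-1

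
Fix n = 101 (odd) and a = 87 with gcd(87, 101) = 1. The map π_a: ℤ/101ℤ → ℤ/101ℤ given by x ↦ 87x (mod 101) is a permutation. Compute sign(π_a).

+1

Start at x=84: 84 → 36 → 1 → 87 → 95 → 84 (one orbit).
21 cycles of lengths [5, 5, 5, 5, 5, 5, 5, 5, 5, 5, 5, 5, 5, 5, 5, 5, 5, 5, 5, 5, 1].
Σ(ℓ_i−1) = 101−21 = 80; sign = (−1)^80 = +1.
(87|101)_J = +1 (Zolotarev's lemma cross-check).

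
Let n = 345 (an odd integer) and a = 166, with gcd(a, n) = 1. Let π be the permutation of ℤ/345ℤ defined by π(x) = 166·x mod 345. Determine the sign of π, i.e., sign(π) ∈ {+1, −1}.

Orbit of 121 under x↦166x: [121, 76, 196, 106, 1, 166, 301]… (length divides ord_345(166)).
π_166 has 30 disjoint cycles with lengths [22, 22, 22, 22, 22, 22, 22, 22, 22, 22, 22, 22, 22, 22, 22, 1, 1, 1, 1, 1, 1, 1, 1, 1, 1, 1, 1, 1, 1, 1] on {0,…,344}.
sign(π) = (−1)^{n − #cycles} = (−1)^{345−30} = (−1)^315 = -1.
Zolotarev: (166|345) = -1, matching the cycle-count sign.

-1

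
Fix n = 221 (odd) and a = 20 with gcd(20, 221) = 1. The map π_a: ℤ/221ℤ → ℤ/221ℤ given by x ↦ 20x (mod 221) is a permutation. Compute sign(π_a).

Trace 25: π^k(25) = [25, 58, 55, 216, 121, 210, 1] for k=0..6.
The orbit structure of x ↦ 20x mod 221: 7 orbits of sizes [48, 48, 48, 48, 16, 12, 1].
7 cycles on 221: each ℓ→(−1)^(ℓ−1), product (−1)^214 = +1.

+1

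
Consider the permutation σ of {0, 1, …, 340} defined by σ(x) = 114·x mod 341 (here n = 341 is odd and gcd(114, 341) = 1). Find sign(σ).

-1

Trace 262: π^k(262) = [262, 201, 67, 136, 159, 53, 245] for k=0..6.
The orbit structure of x ↦ 114x mod 341: 14 orbits of sizes [30, 30, 30, 30, 30, 30, 30, 30, 30, 30, 30, 5, 5, 1].
With 14 cycles on 341 points, sign = (−1)^{341−14} = -1.
The Jacobi symbol (114|341) = -1 (Zolotarev) agrees.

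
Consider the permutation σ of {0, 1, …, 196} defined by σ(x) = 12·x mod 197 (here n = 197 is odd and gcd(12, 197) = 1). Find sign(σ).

-1

Start at x=88: 88 → 71 → 64 → 177 → 154 → 75 → 112 → … (one orbit).
Cycle type of π: 196 + 1; total 2 cycles.
Σ(ℓ_i−1) = 197−2 = 195; sign = (−1)^195 = -1.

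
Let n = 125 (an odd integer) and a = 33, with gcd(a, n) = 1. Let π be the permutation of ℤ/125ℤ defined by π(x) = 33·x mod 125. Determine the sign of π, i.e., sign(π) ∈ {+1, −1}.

-1

Trace 37: π^k(37) = [37, 96, 43, 44, 77, 41, 103] for k=0..6.
π_33 has 4 disjoint cycles with lengths [100, 20, 4, 1] on {0,…,124}.
4 cycles on 125: each ℓ→(−1)^(ℓ−1), product (−1)^121 = -1.
Zolotarev: (33|125) = -1, matching the cycle-count sign.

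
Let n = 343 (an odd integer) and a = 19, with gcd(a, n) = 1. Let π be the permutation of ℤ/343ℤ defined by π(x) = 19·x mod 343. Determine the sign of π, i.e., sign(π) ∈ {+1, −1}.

-1

Orbit of 324 under x↦19x: [324, 325, 1, 19, 18, 342]… (length divides ord_343(19)).
π_19 has 58 disjoint cycles with lengths [6, 6, 6, 6, 6, 6, 6, 6, 6, 6, 6, 6, 6, 6, 6, 6, 6, 6, 6, 6, 6, 6, 6, 6, 6, 6, 6, 6, 6, 6, 6, 6, 6, 6, 6, 6, 6, 6, 6, 6, 6, 6, 6, 6, 6, 6, 6, 6, 6, 6, 6, 6, 6, 6, 6, 6, 6, 1] on {0,…,342}.
With 58 cycles on 343 points, sign = (−1)^{343−58} = -1.
Via Zolotarev, sign(π_{19}) = (19|343) = -1.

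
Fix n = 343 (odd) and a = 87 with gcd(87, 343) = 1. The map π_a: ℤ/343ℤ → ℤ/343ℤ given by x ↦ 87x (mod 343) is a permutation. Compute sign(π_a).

-1

Orbit of 207 under x↦87x: [207, 173, 302, 206, 86, 279, 263]… (length divides ord_343(87)).
Cycle lengths of π_87 on ℤ/343ℤ: [294, 42, 6, 1]; 4 cycles in total.
sign(π) = (−1)^{n − #cycles} = (−1)^{343−4} = (−1)^339 = -1.
Check: (87/343) = -1 by Zolotarev.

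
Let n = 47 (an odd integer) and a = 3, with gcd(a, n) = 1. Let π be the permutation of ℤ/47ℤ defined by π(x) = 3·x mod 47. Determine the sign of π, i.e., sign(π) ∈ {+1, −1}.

+1

Start at x=16: 16 → 1 → 3 → 9 → 27 → 34 → 8 → … (one orbit).
π_3 has 3 disjoint cycles with lengths [23, 23, 1] on {0,…,46}.
n − c = 47 − 3 = 44; sign = (−1)^44 = +1.
Zolotarev: (3|47) = +1, matching the cycle-count sign.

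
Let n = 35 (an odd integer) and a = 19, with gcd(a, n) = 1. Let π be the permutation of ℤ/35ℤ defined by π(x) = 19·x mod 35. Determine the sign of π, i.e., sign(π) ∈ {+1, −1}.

-1

Start at x=24: 24 → 1 → 19 → 11 → 34 → 16 → 24 (one orbit).
Decompose π into cycles: lengths [6, 6, 6, 6, 6, 2, 2, 1] (8 cycles, including the fixed point 0).
sign(π) = (−1)^{n − #cycles} = (−1)^{35−8} = (−1)^27 = -1.
(19|35)_J = -1 (Zolotarev's lemma cross-check).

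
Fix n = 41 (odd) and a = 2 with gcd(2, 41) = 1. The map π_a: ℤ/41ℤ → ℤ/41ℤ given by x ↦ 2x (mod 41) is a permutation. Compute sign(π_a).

+1

Orbit of 39 under x↦2x: [39, 37, 33, 25, 9, 18, 36]… (length divides ord_41(2)).
Cycle lengths of π_2 on ℤ/41ℤ: [20, 20, 1]; 3 cycles in total.
With 3 cycles on 41 points, sign = (−1)^{41−3} = +1.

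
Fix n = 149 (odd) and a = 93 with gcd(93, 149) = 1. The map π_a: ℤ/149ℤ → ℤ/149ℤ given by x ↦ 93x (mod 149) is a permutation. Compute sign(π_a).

-1

Trace 80: π^k(80) = [80, 139, 113, 79, 46, 106, 24] for k=0..6.
2 cycles of lengths [148, 1].
n − c = 149 − 2 = 147; sign = (−1)^147 = -1.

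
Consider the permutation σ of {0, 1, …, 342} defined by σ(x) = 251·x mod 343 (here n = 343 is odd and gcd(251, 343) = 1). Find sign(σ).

-1

Orbit of 132 under x↦251x: [132, 204, 97, 337, 209, 323, 125]… (length divides ord_343(251)).
Decompose π into cycles: lengths [98, 98, 98, 14, 14, 14, 2, 2, 2, 1] (10 cycles, including the fixed point 0).
10 cycles on 343: each ℓ→(−1)^(ℓ−1), product (−1)^333 = -1.
Check: (251/343) = -1 by Zolotarev.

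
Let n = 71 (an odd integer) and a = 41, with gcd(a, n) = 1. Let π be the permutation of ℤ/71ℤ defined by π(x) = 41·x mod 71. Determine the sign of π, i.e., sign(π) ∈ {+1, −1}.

Trace 1: π^k(1) = [1, 41, 48, 51, 32, 34, 45] for k=0..6.
Cycle type of π: 14×5 + 1; total 6 cycles.
sign(π) = (−1)^{n − #cycles} = (−1)^{71−6} = (−1)^65 = -1.

-1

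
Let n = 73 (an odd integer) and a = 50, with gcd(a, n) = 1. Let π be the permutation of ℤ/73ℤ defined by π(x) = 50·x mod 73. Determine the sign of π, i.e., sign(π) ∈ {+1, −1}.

Start at x=50: 50 → 18 → 24 → 32 → 67 → 65 → 38 → … (one orbit).
The orbit structure of x ↦ 50x mod 73: 3 orbits of sizes [36, 36, 1].
sign(π) = (−1)^{n − #cycles} = (−1)^{73−3} = (−1)^70 = +1.

+1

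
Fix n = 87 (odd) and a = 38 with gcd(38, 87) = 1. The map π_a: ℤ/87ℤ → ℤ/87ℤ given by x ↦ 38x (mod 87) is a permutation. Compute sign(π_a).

Trace 16: π^k(16) = [16, 86, 49, 35, 25, 80, 82] for k=0..6.
Cycle type of π: 14×6 + 2 + 1; total 8 cycles.
8 cycles on 87: each ℓ→(−1)^(ℓ−1), product (−1)^79 = -1.
The Jacobi symbol (38|87) = -1 (Zolotarev) agrees.

-1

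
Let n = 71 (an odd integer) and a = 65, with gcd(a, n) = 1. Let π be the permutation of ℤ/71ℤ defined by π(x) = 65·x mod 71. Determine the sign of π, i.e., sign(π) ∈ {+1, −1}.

Orbit of 20 under x↦65x: [20, 22, 10, 11, 5, 41, 38]… (length divides ord_71(65)).
Cycle type of π: 70 + 1; total 2 cycles.
Σ(ℓ_i−1) = 71−2 = 69; sign = (−1)^69 = -1.
Via Zolotarev, sign(π_{65}) = (65|71) = -1.

-1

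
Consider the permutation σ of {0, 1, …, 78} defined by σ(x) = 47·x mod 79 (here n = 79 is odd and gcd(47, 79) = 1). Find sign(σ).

Trace 61: π^k(61) = [61, 23, 54, 10, 75, 49, 12] for k=0..6.
π_47 has 2 disjoint cycles with lengths [78, 1] on {0,…,78}.
With 2 cycles on 79 points, sign = (−1)^{79−2} = -1.

-1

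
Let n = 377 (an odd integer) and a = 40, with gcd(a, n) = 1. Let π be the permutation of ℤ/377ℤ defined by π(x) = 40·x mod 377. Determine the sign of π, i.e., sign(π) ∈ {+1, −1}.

-1

Start at x=105: 105 → 53 → 235 → 352 → 131 → 339 → 365 → … (one orbit).
Decompose π into cycles: lengths [28, 28, 28, 28, 28, 28, 28, 28, 28, 28, 28, 28, 28, 1, 1, 1, 1, 1, 1, 1, 1, 1, 1, 1, 1, 1] (26 cycles, including the fixed point 0).
n − c = 377 − 26 = 351; sign = (−1)^351 = -1.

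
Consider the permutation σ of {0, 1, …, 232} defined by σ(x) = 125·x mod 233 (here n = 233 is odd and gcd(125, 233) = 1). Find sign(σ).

Trace 181: π^k(181) = [181, 24, 204, 103, 60, 44, 141] for k=0..6.
Cycle type of π: 232 + 1; total 2 cycles.
With 2 cycles on 233 points, sign = (−1)^{233−2} = -1.
Zolotarev: (125|233) = -1, matching the cycle-count sign.

-1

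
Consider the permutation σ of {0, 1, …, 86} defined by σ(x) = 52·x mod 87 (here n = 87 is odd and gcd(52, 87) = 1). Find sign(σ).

Start at x=49: 49 → 25 → 82 → 1 → 52 → 7 → 16 → 49 (one orbit).
Decompose π into cycles: lengths [7, 7, 7, 7, 7, 7, 7, 7, 7, 7, 7, 7, 1, 1, 1] (15 cycles, including the fixed point 0).
15 cycles on 87: each ℓ→(−1)^(ℓ−1), product (−1)^72 = +1.
Via Zolotarev, sign(π_{52}) = (52|87) = +1.

+1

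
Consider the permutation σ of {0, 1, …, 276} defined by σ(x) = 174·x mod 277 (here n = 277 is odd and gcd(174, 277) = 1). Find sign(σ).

Trace 259: π^k(259) = [259, 192, 168, 147, 94, 13, 46] for k=0..6.
π_174 has 2 disjoint cycles with lengths [276, 1] on {0,…,276}.
277 − 2 = 275 transpositions; sign(π) = (−1)^275 = -1.
Check: (174/277) = -1 by Zolotarev.

-1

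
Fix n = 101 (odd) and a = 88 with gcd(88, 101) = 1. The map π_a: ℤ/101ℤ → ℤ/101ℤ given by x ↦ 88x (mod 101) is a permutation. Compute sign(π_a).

Start at x=81: 81 → 58 → 54 → 5 → 36 → 37 → 24 → … (one orbit).
The orbit structure of x ↦ 88x mod 101: 5 orbits of sizes [25, 25, 25, 25, 1].
n − c = 101 − 5 = 96; sign = (−1)^96 = +1.
Zolotarev: (88|101) = +1, matching the cycle-count sign.

+1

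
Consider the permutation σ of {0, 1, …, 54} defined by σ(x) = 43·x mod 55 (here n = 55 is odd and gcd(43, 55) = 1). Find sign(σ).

Orbit of 32 under x↦43x: [32, 1, 43, 34]… (length divides ord_55(43)).
17 cycles of lengths [4, 4, 4, 4, 4, 4, 4, 4, 4, 4, 4, 2, 2, 2, 2, 2, 1].
55 − 17 = 38 transpositions; sign(π) = (−1)^38 = +1.
The Jacobi symbol (43|55) = +1 (Zolotarev) agrees.

+1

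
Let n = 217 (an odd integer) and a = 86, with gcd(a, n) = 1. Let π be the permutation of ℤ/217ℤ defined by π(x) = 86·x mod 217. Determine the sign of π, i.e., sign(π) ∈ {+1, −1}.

Orbit of 78 under x↦86x: [78, 198, 102, 92, 100, 137, 64]… (length divides ord_217(86)).
Cycle lengths of π_86 on ℤ/217ℤ: [30, 30, 30, 30, 30, 30, 30, 3, 3, 1]; 10 cycles in total.
sign(π) = (−1)^{n − #cycles} = (−1)^{217−10} = (−1)^207 = -1.

-1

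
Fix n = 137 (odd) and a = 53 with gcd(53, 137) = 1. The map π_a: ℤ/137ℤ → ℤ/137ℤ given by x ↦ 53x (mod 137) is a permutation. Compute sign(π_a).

Start at x=106: 106 → 1 → 53 → 69 → 95 → 103 → 116 → … (one orbit).
π_53 has 2 disjoint cycles with lengths [136, 1] on {0,…,136}.
With 2 cycles on 137 points, sign = (−1)^{137−2} = -1.

-1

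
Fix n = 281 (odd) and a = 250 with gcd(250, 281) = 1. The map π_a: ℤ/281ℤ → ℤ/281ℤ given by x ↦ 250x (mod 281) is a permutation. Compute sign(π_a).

+1

Start at x=274: 274 → 217 → 17 → 35 → 39 → 196 → 106 → … (one orbit).
3 cycles of lengths [140, 140, 1].
3 cycles on 281: each ℓ→(−1)^(ℓ−1), product (−1)^278 = +1.
The Jacobi symbol (250|281) = +1 (Zolotarev) agrees.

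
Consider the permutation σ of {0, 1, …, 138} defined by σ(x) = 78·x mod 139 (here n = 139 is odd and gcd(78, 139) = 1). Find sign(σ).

+1

Trace 57: π^k(57) = [57, 137, 122, 64, 127, 37, 106] for k=0..6.
Cycle lengths of π_78 on ℤ/139ℤ: [69, 69, 1]; 3 cycles in total.
n − c = 139 − 3 = 136; sign = (−1)^136 = +1.
The Jacobi symbol (78|139) = +1 (Zolotarev) agrees.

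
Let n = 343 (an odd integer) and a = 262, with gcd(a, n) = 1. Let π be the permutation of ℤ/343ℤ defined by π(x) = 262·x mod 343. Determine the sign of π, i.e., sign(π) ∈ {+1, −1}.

-1

Orbit of 150 under x↦262x: [150, 198, 83, 137, 222, 197, 164]… (length divides ord_343(262)).
π_262 has 4 disjoint cycles with lengths [294, 42, 6, 1] on {0,…,342}.
Σ(ℓ_i−1) = 343−4 = 339; sign = (−1)^339 = -1.
Zolotarev: (262|343) = -1, matching the cycle-count sign.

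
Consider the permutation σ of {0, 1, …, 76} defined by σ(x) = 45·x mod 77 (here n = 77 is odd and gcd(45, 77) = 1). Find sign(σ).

-1

Start at x=1: 1 → 45 → 23 → 34 → 67 → 12 → 1 (one orbit).
Decompose π into cycles: lengths [6, 6, 6, 6, 6, 6, 6, 6, 6, 6, 6, 1, 1, 1, 1, 1, 1, 1, 1, 1, 1, 1] (22 cycles, including the fixed point 0).
22 cycles on 77: each ℓ→(−1)^(ℓ−1), product (−1)^55 = -1.
(45|77)_J = -1 (Zolotarev's lemma cross-check).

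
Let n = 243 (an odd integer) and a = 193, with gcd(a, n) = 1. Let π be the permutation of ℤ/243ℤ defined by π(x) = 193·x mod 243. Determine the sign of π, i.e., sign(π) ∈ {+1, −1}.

Trace 169: π^k(169) = [169, 55, 166, 205, 199, 13, 79] for k=0..6.
The orbit structure of x ↦ 193x mod 243: 11 orbits of sizes [81, 81, 27, 27, 9, 9, 3, 3, 1, 1, 1].
With 11 cycles on 243 points, sign = (−1)^{243−11} = +1.

+1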